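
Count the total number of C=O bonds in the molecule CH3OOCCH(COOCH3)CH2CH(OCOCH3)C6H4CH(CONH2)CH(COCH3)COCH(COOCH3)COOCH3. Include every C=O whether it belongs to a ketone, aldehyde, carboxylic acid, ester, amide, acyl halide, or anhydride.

CH3OOC: ester, 1 C=O (running total 1).
CH(COOCH3): ester, 1 C=O (running total 2).
CH(OCOCH3): ester, 1 C=O (running total 3).
CH(CONH2): amide, 1 C=O (running total 4).
CH(COCH3): ketone, 1 C=O (running total 5).
CO: ketone, 1 C=O (running total 6).
CH(COOCH3): ester, 1 C=O (running total 7).
COOCH3: ester, 1 C=O (running total 8).

8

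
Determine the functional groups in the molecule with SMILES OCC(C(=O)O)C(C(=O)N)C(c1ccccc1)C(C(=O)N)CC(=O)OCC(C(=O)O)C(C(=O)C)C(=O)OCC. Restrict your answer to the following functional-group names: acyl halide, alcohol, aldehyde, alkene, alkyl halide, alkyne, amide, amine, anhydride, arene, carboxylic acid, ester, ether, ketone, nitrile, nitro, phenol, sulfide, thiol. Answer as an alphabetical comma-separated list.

HO– on an sp³ carbon → alcohol.
pendant –COOH: carbonyl C bonded to C and –OH → carboxylic acid.
pendant –CONH2: carbonyl C bonded to C and N → amide.
pendant –C6H5: benzene ring → arene.
pendant –CONH2: carbonyl C bonded to C and N → amide.
–C(=O)–O–C with C on the carbonyl side → ester.
pendant –COOH: carbonyl C bonded to C and –OH → carboxylic acid.
pendant –COCH3: carbonyl C bonded to two carbons → ketone.
–C(=O)OCH2CH3: carbonyl C bonded to C and to –OEt → ester.

alcohol, amide, arene, carboxylic acid, ester, ketone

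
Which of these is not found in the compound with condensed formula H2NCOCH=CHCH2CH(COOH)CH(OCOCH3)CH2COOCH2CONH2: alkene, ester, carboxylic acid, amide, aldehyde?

aldehyde

ester: present (CH(OCOCH3) — pendant –OC(=O)CH3: an acyloxy group → ester).
amide: present (H2NCO — –C(=O)NH2: carbonyl C bonded to C and to N → amide (the N is not a separate amine)).
carboxylic acid: present (CH(COOH) — pendant –COOH: carbonyl C bonded to C and –OH → carboxylic acid).
alkene: present (CH=CH — C=C double bond → alkene).
aldehyde: absent. In CH(COOH), the carbonyl carbon bears –OH, not –H, so it is a carboxylic acid.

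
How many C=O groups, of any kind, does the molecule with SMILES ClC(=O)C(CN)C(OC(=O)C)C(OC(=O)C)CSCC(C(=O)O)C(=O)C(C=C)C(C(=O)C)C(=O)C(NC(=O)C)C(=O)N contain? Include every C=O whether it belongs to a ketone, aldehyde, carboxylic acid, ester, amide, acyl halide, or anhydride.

9

ClCO: acyl halide, 1 C=O (running total 1).
CH(OCOCH3): ester, 1 C=O (running total 2).
CH(OCOCH3): ester, 1 C=O (running total 3).
CH(COOH): carboxylic acid, 1 C=O (running total 4).
CO: ketone, 1 C=O (running total 5).
CH(COCH3): ketone, 1 C=O (running total 6).
CO: ketone, 1 C=O (running total 7).
CH(NHCOCH3): amide, 1 C=O (running total 8).
CONH2: amide, 1 C=O (running total 9).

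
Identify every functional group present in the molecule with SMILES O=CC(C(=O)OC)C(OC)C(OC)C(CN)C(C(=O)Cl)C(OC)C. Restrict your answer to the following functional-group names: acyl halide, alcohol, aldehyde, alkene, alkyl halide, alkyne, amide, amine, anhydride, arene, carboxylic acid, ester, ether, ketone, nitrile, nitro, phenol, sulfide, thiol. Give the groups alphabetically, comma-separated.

Working along the chain:
  OHC: terminal –CHO: carbonyl C bonded to H and C → aldehyde.
  CH(COOCH3): pendant –COOCH3: carbonyl C bonded to C and –OCH3 → ester.
  CH(OCH3): pendant –OCH3: C–O–C with sp³ C, no adjacent C=O → ether.
  CH(OCH3): pendant –OCH3: C–O–C with sp³ C, no adjacent C=O → ether.
  CH(CH2NH2): pendant –CH2NH2: N on sp³ C, no adjacent C=O → amine.
  CH(COCl): pendant –C(=O)X: carbonyl C bonded to C and halogen → acyl halide.
  CH(OCH3): pendant –OCH3: C–O–C with sp³ C, no adjacent C=O → ether.

acyl halide, aldehyde, amine, ester, ether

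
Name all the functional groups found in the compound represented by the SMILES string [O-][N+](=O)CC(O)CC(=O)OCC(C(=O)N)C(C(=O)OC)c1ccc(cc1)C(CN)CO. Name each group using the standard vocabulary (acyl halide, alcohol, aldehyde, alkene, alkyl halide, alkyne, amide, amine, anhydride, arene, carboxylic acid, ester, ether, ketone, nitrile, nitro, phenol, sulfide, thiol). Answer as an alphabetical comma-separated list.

–NO2 on carbon → nitro group.
–OH on an sp³ carbon → alcohol (secondary).
–C(=O)–O–C with C on the carbonyl side → ester.
pendant –CONH2: carbonyl C bonded to C and N → amide.
pendant –COOCH3: carbonyl C bonded to C and –OCH3 → ester.
para-disubstituted benzene ring → arene.
pendant –CH2NH2: N on sp³ C, no adjacent C=O → amine.
–OH on an sp³ carbon → alcohol.

alcohol, amide, amine, arene, ester, nitro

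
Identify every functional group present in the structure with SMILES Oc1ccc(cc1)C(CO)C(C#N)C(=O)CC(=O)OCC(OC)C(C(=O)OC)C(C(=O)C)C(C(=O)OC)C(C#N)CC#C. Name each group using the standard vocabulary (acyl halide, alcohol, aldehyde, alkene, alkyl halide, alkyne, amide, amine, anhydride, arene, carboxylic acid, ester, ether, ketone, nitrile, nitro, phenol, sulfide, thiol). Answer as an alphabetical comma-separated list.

alcohol, alkyne, arene, ester, ether, ketone, nitrile, phenol

–OH attached directly to an aromatic ring → phenol (not alcohol); the ring itself is an arene.
pendant –CH2OH on an sp³ backbone C → alcohol.
pendant –C≡N: nitrile.
–C(=O)– with carbon on both sides → ketone.
–C(=O)–O–C with C on the carbonyl side → ester.
pendant –OCH3: C–O–C with sp³ C, no adjacent C=O → ether.
pendant –COOCH3: carbonyl C bonded to C and –OCH3 → ester.
pendant –COCH3: carbonyl C bonded to two carbons → ketone.
pendant –COOCH3: carbonyl C bonded to C and –OCH3 → ester.
pendant –C≡N: nitrile.
C≡C triple bond → alkyne.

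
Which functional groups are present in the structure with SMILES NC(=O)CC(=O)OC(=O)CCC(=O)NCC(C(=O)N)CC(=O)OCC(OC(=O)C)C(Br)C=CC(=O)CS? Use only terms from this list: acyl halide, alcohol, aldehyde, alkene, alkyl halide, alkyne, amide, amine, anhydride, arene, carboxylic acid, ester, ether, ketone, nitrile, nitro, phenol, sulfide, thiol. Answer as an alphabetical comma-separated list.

alkene, alkyl halide, amide, anhydride, ester, ketone, thiol

Reading the structure from left to right:
  H2NCO: –C(=O)NH2: carbonyl C bonded to C and to N → amide (the N is not a separate amine).
  CH2CO-O-COCH2: two acyl groups sharing one oxygen, –C(=O)–O–C(=O)– → anhydride.
  CH2CONHCH2: –C(=O)–N– linkage → amide (the N is not an amine).
  CH(CONH2): pendant –CONH2: carbonyl C bonded to C and N → amide.
  CH2COOCH2: –C(=O)–O–C with C on the carbonyl side → ester.
  CH(OCOCH3): pendant –OC(=O)CH3: an acyloxy group → ester.
  CH(Br): halogen on an sp³ carbon → alkyl halide.
  CH=CH: C=C double bond → alkene.
  CO: –C(=O)– with carbon on both sides → ketone.
  CH2SH: –SH on an sp³ carbon → thiol.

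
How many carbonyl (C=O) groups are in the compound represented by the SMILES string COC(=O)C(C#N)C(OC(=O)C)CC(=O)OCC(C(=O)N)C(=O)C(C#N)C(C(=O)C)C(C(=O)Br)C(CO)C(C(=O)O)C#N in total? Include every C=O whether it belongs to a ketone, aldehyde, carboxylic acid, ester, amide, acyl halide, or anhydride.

CH3OOC: ester, 1 C=O (running total 1).
CH(OCOCH3): ester, 1 C=O (running total 2).
CH2COOCH2: ester, 1 C=O (running total 3).
CH(CONH2): amide, 1 C=O (running total 4).
CO: ketone, 1 C=O (running total 5).
CH(COCH3): ketone, 1 C=O (running total 6).
CH(COBr): acyl halide, 1 C=O (running total 7).
CH(COOH): carboxylic acid, 1 C=O (running total 8).

8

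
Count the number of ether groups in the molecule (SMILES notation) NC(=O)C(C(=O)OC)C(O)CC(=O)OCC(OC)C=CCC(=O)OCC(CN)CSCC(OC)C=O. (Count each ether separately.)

2

Taking each segment in turn:
  H2NCO: –C(=O)NH2: carbonyl C bonded to C and to N → amide (the N is not a separate amine).
  CH(COOCH3): pendant –COOCH3: carbonyl C bonded to C and –OCH3 → ester.
  CH(OH): –OH on an sp³ carbon → alcohol (secondary).
  CH2COOCH2: –C(=O)–O–C with C on the carbonyl side → ester.
  CH(OCH3): pendant –OCH3: C–O–C with sp³ C, no adjacent C=O → ether.
  CH=CH: C=C double bond → alkene.
  CH2COOCH2: –C(=O)–O–C with C on the carbonyl side → ester.
  CH(CH2NH2): pendant –CH2NH2: N on sp³ C, no adjacent C=O → amine.
  CH2SCH2: C–S–C linkage → sulfide (thioether).
  CH(OCH3): pendant –OCH3: C–O–C with sp³ C, no adjacent C=O → ether.
  CHO: terminal –CHO: carbonyl C bonded to H and C → aldehyde.
Ether appears at: CH(OCH3), CH(OCH3) → 2.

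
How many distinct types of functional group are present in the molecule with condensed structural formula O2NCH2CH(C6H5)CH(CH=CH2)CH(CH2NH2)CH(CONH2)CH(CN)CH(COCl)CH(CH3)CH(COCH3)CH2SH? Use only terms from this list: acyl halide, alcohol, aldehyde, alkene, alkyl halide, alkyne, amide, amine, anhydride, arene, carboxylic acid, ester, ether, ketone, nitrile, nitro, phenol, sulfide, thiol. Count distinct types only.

9

–NO2 on carbon → nitro group.
pendant –C6H5: benzene ring → arene.
pendant –CH=CH2: C=C double bond → alkene.
pendant –CH2NH2: N on sp³ C, no adjacent C=O → amine.
pendant –CONH2: carbonyl C bonded to C and N → amide.
pendant –C≡N: nitrile.
pendant –C(=O)X: carbonyl C bonded to C and halogen → acyl halide.
pendant –COCH3: carbonyl C bonded to two carbons → ketone.
–SH on an sp³ carbon → thiol.
Distinct types present: acyl halide, alkene, amide, amine, arene, ketone, nitrile, nitro, thiol.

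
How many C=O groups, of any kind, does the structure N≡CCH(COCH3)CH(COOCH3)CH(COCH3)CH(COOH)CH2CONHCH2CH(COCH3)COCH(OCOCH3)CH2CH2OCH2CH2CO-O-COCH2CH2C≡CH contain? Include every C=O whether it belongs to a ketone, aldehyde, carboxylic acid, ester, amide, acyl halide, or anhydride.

CH(COCH3): ketone, 1 C=O (running total 1).
CH(COOCH3): ester, 1 C=O (running total 2).
CH(COCH3): ketone, 1 C=O (running total 3).
CH(COOH): carboxylic acid, 1 C=O (running total 4).
CH2CONHCH2: amide, 1 C=O (running total 5).
CH(COCH3): ketone, 1 C=O (running total 6).
CO: ketone, 1 C=O (running total 7).
CH(OCOCH3): ester, 1 C=O (running total 8).
CH2CO-O-COCH2: anhydride, 2 C=O (running total 10).

10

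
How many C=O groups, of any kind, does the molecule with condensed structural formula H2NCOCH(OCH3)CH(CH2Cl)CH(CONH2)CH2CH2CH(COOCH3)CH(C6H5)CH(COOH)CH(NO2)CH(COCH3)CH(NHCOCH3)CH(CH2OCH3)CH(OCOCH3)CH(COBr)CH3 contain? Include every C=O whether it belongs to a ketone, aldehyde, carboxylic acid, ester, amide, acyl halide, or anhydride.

8

H2NCO: amide, 1 C=O (running total 1).
CH(CONH2): amide, 1 C=O (running total 2).
CH(COOCH3): ester, 1 C=O (running total 3).
CH(COOH): carboxylic acid, 1 C=O (running total 4).
CH(COCH3): ketone, 1 C=O (running total 5).
CH(NHCOCH3): amide, 1 C=O (running total 6).
CH(OCOCH3): ester, 1 C=O (running total 7).
CH(COBr): acyl halide, 1 C=O (running total 8).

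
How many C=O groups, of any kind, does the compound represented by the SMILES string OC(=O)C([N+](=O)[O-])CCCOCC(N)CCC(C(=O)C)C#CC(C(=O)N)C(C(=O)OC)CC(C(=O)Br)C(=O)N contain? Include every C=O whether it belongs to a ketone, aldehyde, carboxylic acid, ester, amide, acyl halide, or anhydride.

6

HOOC: carboxylic acid, 1 C=O (running total 1).
CH(COCH3): ketone, 1 C=O (running total 2).
CH(CONH2): amide, 1 C=O (running total 3).
CH(COOCH3): ester, 1 C=O (running total 4).
CH(COBr): acyl halide, 1 C=O (running total 5).
CONH2: amide, 1 C=O (running total 6).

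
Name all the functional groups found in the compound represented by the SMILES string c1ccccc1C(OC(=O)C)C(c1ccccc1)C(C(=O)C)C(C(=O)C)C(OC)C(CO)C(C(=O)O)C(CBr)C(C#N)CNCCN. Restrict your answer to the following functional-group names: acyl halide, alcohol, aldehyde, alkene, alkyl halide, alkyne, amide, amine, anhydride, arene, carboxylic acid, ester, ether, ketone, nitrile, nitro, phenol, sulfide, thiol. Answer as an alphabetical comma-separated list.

C6H5– phenyl ring → arene.
pendant –OC(=O)CH3: an acyloxy group → ester.
pendant –C6H5: benzene ring → arene.
pendant –COCH3: carbonyl C bonded to two carbons → ketone.
pendant –COCH3: carbonyl C bonded to two carbons → ketone.
pendant –OCH3: C–O–C with sp³ C, no adjacent C=O → ether.
pendant –CH2OH on an sp³ backbone C → alcohol.
pendant –COOH: carbonyl C bonded to C and –OH → carboxylic acid.
pendant –CH2X: halogen on sp³ carbon → alkyl halide.
pendant –C≡N: nitrile.
C–N–C with sp³ carbons and no adjacent C=O → amine (secondary).
–NH2 on an sp³ carbon with no adjacent C=O → amine.

alcohol, alkyl halide, amine, arene, carboxylic acid, ester, ether, ketone, nitrile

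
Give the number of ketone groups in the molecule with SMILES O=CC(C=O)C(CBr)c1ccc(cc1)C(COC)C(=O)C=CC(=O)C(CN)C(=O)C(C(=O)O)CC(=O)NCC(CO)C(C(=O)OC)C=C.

3

Reading the structure from left to right:
  OHC: terminal –CHO: carbonyl C bonded to H and C → aldehyde.
  CH(CHO): pendant –CHO: carbonyl C bonded to C and H → aldehyde.
  CH(CH2Br): pendant –CH2X: halogen on sp³ carbon → alkyl halide.
  C6H4: para-disubstituted benzene ring → arene.
  CH(CH2OCH3): pendant –CH2OCH3: C–O–C linkage → ether.
  CO: –C(=O)– with carbon on both sides → ketone.
  CH=CH: C=C double bond → alkene.
  CO: –C(=O)– with carbon on both sides → ketone.
  CH(CH2NH2): pendant –CH2NH2: N on sp³ C, no adjacent C=O → amine.
  CO: –C(=O)– with carbon on both sides → ketone.
  CH(COOH): pendant –COOH: carbonyl C bonded to C and –OH → carboxylic acid.
  CH2CONHCH2: –C(=O)–N– linkage → amide (the N is not an amine).
  CH(CH2OH): pendant –CH2OH on an sp³ backbone C → alcohol.
  CH(COOCH3): pendant –COOCH3: carbonyl C bonded to C and –OCH3 → ester.
  CH=CH2: C=C double bond → alkene.
Ketone appears at: CO, CO, CO → 3.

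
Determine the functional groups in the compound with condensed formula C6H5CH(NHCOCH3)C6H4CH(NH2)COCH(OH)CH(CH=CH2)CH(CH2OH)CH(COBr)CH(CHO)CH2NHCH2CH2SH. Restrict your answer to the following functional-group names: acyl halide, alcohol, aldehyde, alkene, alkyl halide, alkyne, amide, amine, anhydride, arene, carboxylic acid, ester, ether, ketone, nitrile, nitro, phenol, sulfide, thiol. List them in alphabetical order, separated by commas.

C6H5– phenyl ring → arene.
pendant –NHC(=O)CH3: N bonded to a carbonyl → amide (not amine).
para-disubstituted benzene ring → arene.
–NH2 on an sp³ carbon with no adjacent C=O → amine.
–C(=O)– with carbon on both sides → ketone.
–OH on an sp³ carbon → alcohol (secondary).
pendant –CH=CH2: C=C double bond → alkene.
pendant –CH2OH on an sp³ backbone C → alcohol.
pendant –C(=O)X: carbonyl C bonded to C and halogen → acyl halide.
pendant –CHO: carbonyl C bonded to C and H → aldehyde.
C–N–C with sp³ carbons and no adjacent C=O → amine (secondary).
–SH on an sp³ carbon → thiol.

acyl halide, alcohol, aldehyde, alkene, amide, amine, arene, ketone, thiol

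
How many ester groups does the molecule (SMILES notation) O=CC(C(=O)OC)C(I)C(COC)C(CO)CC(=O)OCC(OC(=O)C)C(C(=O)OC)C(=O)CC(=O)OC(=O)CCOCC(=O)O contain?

Reading the structure from left to right:
  OHC: terminal –CHO: carbonyl C bonded to H and C → aldehyde.
  CH(COOCH3): pendant –COOCH3: carbonyl C bonded to C and –OCH3 → ester.
  CH(I): halogen on an sp³ carbon → alkyl halide.
  CH(CH2OCH3): pendant –CH2OCH3: C–O–C linkage → ether.
  CH(CH2OH): pendant –CH2OH on an sp³ backbone C → alcohol.
  CH2COOCH2: –C(=O)–O–C with C on the carbonyl side → ester.
  CH(OCOCH3): pendant –OC(=O)CH3: an acyloxy group → ester.
  CH(COOCH3): pendant –COOCH3: carbonyl C bonded to C and –OCH3 → ester.
  CO: –C(=O)– with carbon on both sides → ketone.
  CH2CO-O-COCH2: two acyl groups sharing one oxygen, –C(=O)–O–C(=O)– → anhydride.
  CH2OCH2: C–O–C with sp³ carbons on both sides and no adjacent C=O → ether.
  COOH: –COOH: carbonyl C bonded to –OH and C → carboxylic acid (the –OH is not a separate alcohol).
Ester appears at: CH(COOCH3), CH2COOCH2, CH(OCOCH3), CH(COOCH3) → 4.

4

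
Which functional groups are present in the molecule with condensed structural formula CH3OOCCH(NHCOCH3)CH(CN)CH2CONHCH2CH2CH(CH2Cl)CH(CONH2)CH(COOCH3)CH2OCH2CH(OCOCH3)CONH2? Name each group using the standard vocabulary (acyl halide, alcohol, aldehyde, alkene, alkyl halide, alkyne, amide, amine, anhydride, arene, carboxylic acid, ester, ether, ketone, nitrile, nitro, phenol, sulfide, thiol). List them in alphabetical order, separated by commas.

alkyl halide, amide, ester, ether, nitrile

CH3O–C(=O)–: carbonyl C bonded to C and to –OCH3 → ester (not ketone + ether).
pendant –NHC(=O)CH3: N bonded to a carbonyl → amide (not amine).
pendant –C≡N: nitrile.
–C(=O)–N– linkage → amide (the N is not an amine).
pendant –CH2X: halogen on sp³ carbon → alkyl halide.
pendant –CONH2: carbonyl C bonded to C and N → amide.
pendant –COOCH3: carbonyl C bonded to C and –OCH3 → ester.
C–O–C with sp³ carbons on both sides and no adjacent C=O → ether.
pendant –OC(=O)CH3: an acyloxy group → ester.
–C(=O)NH2: carbonyl C bonded to C and to N → amide (the N is not a separate amine).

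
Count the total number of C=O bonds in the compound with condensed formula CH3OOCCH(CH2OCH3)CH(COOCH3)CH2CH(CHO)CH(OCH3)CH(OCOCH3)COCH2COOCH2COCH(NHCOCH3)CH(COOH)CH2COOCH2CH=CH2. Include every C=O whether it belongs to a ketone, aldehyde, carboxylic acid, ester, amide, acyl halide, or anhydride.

10

CH3OOC: ester, 1 C=O (running total 1).
CH(COOCH3): ester, 1 C=O (running total 2).
CH(CHO): aldehyde, 1 C=O (running total 3).
CH(OCOCH3): ester, 1 C=O (running total 4).
CO: ketone, 1 C=O (running total 5).
CH2COOCH2: ester, 1 C=O (running total 6).
CO: ketone, 1 C=O (running total 7).
CH(NHCOCH3): amide, 1 C=O (running total 8).
CH(COOH): carboxylic acid, 1 C=O (running total 9).
CH2COOCH2: ester, 1 C=O (running total 10).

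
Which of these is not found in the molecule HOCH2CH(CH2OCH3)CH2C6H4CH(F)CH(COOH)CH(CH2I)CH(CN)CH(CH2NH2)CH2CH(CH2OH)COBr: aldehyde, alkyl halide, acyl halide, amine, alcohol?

aldehyde

alkyl halide: present (CH(F) — halogen on an sp³ carbon → alkyl halide).
acyl halide: present (COBr — –C(=O)Br: carbonyl C bonded to C and to a halogen → acyl halide (not alkyl halide)).
amine: present (CH(CH2NH2) — pendant –CH2NH2: N on sp³ C, no adjacent C=O → amine).
alcohol: present (HOCH2 — HO– on an sp³ carbon → alcohol).
aldehyde: absent. In CH(COOH), the carbonyl carbon bears –OH, not –H, so it is a carboxylic acid.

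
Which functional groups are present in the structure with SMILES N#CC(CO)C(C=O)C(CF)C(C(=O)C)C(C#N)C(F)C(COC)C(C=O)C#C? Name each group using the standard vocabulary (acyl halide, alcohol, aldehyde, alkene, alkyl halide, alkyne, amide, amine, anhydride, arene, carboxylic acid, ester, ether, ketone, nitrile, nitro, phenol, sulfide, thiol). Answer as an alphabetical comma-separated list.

alcohol, aldehyde, alkyl halide, alkyne, ether, ketone, nitrile

Reading the structure from left to right:
  N≡C: N≡C–: carbon triple-bonded to nitrogen → nitrile.
  CH(CH2OH): pendant –CH2OH on an sp³ backbone C → alcohol.
  CH(CHO): pendant –CHO: carbonyl C bonded to C and H → aldehyde.
  CH(CH2F): pendant –CH2X: halogen on sp³ carbon → alkyl halide.
  CH(COCH3): pendant –COCH3: carbonyl C bonded to two carbons → ketone.
  CH(CN): pendant –C≡N: nitrile.
  CH(F): halogen on an sp³ carbon → alkyl halide.
  CH(CH2OCH3): pendant –CH2OCH3: C–O–C linkage → ether.
  CH(CHO): pendant –CHO: carbonyl C bonded to C and H → aldehyde.
  C≡CH: C≡C triple bond → alkyne.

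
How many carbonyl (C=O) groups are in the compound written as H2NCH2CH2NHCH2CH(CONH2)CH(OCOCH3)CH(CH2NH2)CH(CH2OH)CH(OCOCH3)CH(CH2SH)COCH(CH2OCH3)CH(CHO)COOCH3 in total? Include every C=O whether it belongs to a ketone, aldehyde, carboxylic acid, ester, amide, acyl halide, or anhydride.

CH(CONH2): amide, 1 C=O (running total 1).
CH(OCOCH3): ester, 1 C=O (running total 2).
CH(OCOCH3): ester, 1 C=O (running total 3).
CO: ketone, 1 C=O (running total 4).
CH(CHO): aldehyde, 1 C=O (running total 5).
COOCH3: ester, 1 C=O (running total 6).

6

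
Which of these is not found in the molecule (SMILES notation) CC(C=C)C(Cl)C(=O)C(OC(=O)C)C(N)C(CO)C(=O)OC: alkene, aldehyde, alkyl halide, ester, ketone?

alkene: present (CH(CH=CH2) — pendant –CH=CH2: C=C double bond → alkene).
ester: present (CH(OCOCH3) — pendant –OC(=O)CH3: an acyloxy group → ester).
ketone: present (CO — –C(=O)– with carbon on both sides → ketone).
alkyl halide: present (CH(Cl) — halogen on an sp³ carbon → alkyl halide).
aldehyde: absent. In CO, the carbonyl carbon is bonded to two carbons, so it is a ketone, not an aldehyde.

aldehyde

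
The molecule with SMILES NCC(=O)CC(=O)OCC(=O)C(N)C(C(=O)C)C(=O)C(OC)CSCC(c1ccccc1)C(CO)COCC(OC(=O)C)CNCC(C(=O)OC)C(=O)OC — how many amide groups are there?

Reading the structure from left to right:
  H2NCH2: –NH2 on an sp³ carbon with no adjacent C=O → amine.
  CO: –C(=O)– with carbon on both sides → ketone.
  CH2COOCH2: –C(=O)–O–C with C on the carbonyl side → ester.
  CO: –C(=O)– with carbon on both sides → ketone.
  CH(NH2): –NH2 on an sp³ carbon with no adjacent C=O → amine.
  CH(COCH3): pendant –COCH3: carbonyl C bonded to two carbons → ketone.
  CO: –C(=O)– with carbon on both sides → ketone.
  CH(OCH3): pendant –OCH3: C–O–C with sp³ C, no adjacent C=O → ether.
  CH2SCH2: C–S–C linkage → sulfide (thioether).
  CH(C6H5): pendant –C6H5: benzene ring → arene.
  CH(CH2OH): pendant –CH2OH on an sp³ backbone C → alcohol.
  CH2OCH2: C–O–C with sp³ carbons on both sides and no adjacent C=O → ether.
  CH(OCOCH3): pendant –OC(=O)CH3: an acyloxy group → ester.
  CH2NHCH2: C–N–C with sp³ carbons and no adjacent C=O → amine (secondary).
  CH(COOCH3): pendant –COOCH3: carbonyl C bonded to C and –OCH3 → ester.
  COOCH3: –C(=O)OCH3: carbonyl C bonded to C and to –OCH3 → ester (not ketone + ether).
No segment is a amide: H2NCH2 is amine, not amide; CH(NH2) is amine, not amide; CH2NHCH2 is amine, not amide. → 0.

0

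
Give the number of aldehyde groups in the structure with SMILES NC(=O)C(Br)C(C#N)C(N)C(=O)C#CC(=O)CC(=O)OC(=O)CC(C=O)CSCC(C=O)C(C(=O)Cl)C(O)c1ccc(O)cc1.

2

–C(=O)NH2: carbonyl C bonded to C and to N → amide (the N is not a separate amine).
halogen on an sp³ carbon → alkyl halide.
pendant –C≡N: nitrile.
–NH2 on an sp³ carbon with no adjacent C=O → amine.
–C(=O)– with carbon on both sides → ketone.
C≡C triple bond → alkyne.
–C(=O)– with carbon on both sides → ketone.
two acyl groups sharing one oxygen, –C(=O)–O–C(=O)– → anhydride.
pendant –CHO: carbonyl C bonded to C and H → aldehyde.
C–S–C linkage → sulfide (thioether).
pendant –CHO: carbonyl C bonded to C and H → aldehyde.
pendant –C(=O)X: carbonyl C bonded to C and halogen → acyl halide.
–OH on an sp³ carbon → alcohol (secondary).
–OH attached directly to an aromatic ring → phenol (not alcohol); the ring itself is an arene.
Aldehyde appears at: CH(CHO), CH(CHO) → 2.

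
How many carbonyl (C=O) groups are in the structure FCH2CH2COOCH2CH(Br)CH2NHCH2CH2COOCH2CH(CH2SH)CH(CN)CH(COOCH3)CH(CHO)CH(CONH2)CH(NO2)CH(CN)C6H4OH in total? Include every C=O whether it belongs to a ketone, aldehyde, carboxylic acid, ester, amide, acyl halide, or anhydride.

5

CH2COOCH2: ester, 1 C=O (running total 1).
CH2COOCH2: ester, 1 C=O (running total 2).
CH(COOCH3): ester, 1 C=O (running total 3).
CH(CHO): aldehyde, 1 C=O (running total 4).
CH(CONH2): amide, 1 C=O (running total 5).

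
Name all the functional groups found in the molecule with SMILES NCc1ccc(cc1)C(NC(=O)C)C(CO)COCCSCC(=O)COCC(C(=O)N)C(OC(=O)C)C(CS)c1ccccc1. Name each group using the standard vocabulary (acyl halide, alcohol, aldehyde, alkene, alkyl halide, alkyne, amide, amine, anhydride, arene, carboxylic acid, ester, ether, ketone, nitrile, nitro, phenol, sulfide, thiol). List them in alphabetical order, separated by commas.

alcohol, amide, amine, arene, ester, ether, ketone, sulfide, thiol

Working along the chain:
  H2NCH2: –NH2 on an sp³ carbon with no adjacent C=O → amine.
  C6H4: para-disubstituted benzene ring → arene.
  CH(NHCOCH3): pendant –NHC(=O)CH3: N bonded to a carbonyl → amide (not amine).
  CH(CH2OH): pendant –CH2OH on an sp³ backbone C → alcohol.
  CH2OCH2: C–O–C with sp³ carbons on both sides and no adjacent C=O → ether.
  CH2SCH2: C–S–C linkage → sulfide (thioether).
  CO: –C(=O)– with carbon on both sides → ketone.
  CH2OCH2: C–O–C with sp³ carbons on both sides and no adjacent C=O → ether.
  CH(CONH2): pendant –CONH2: carbonyl C bonded to C and N → amide.
  CH(OCOCH3): pendant –OC(=O)CH3: an acyloxy group → ester.
  CH(CH2SH): pendant –CH2SH → thiol.
  C6H5: –C6H5 phenyl ring → arene.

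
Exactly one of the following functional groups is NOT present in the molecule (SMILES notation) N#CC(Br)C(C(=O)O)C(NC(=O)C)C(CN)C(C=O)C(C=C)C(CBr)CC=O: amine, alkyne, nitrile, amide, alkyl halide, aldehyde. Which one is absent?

amine: present (CH(CH2NH2) — pendant –CH2NH2: N on sp³ C, no adjacent C=O → amine).
alkyl halide: present (CH(Br) — halogen on an sp³ carbon → alkyl halide).
aldehyde: present (CH(CHO) — pendant –CHO: carbonyl C bonded to C and H → aldehyde).
nitrile: present (N≡C — N≡C–: carbon triple-bonded to nitrogen → nitrile).
amide: present (CH(NHCOCH3) — pendant –NHC(=O)CH3: N bonded to a carbonyl → amide (not amine)).
alkyne: absent. In N≡C, the triple bond is C≡N, not C≡C, so it is a nitrile.

alkyne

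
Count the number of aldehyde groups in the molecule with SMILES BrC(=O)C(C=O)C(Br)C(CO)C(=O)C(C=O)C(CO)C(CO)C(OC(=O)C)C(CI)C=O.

3

Working along the chain:
  BrCO: –C(=O)Br: carbonyl C bonded to C and to a halogen → acyl halide (not alkyl halide).
  CH(CHO): pendant –CHO: carbonyl C bonded to C and H → aldehyde.
  CH(Br): halogen on an sp³ carbon → alkyl halide.
  CH(CH2OH): pendant –CH2OH on an sp³ backbone C → alcohol.
  CO: –C(=O)– with carbon on both sides → ketone.
  CH(CHO): pendant –CHO: carbonyl C bonded to C and H → aldehyde.
  CH(CH2OH): pendant –CH2OH on an sp³ backbone C → alcohol.
  CH(CH2OH): pendant –CH2OH on an sp³ backbone C → alcohol.
  CH(OCOCH3): pendant –OC(=O)CH3: an acyloxy group → ester.
  CH(CH2I): pendant –CH2X: halogen on sp³ carbon → alkyl halide.
  CHO: terminal –CHO: carbonyl C bonded to H and C → aldehyde.
Aldehyde appears at: CH(CHO), CH(CHO), CHO → 3.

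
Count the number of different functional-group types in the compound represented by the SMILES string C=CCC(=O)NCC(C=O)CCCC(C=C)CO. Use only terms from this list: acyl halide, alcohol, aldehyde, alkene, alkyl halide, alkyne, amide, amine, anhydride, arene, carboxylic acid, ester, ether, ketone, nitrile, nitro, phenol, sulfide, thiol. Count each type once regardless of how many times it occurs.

Working along the chain:
  CH2=CH: C=C double bond → alkene.
  CH2CONHCH2: –C(=O)–N– linkage → amide (the N is not an amine).
  CH(CHO): pendant –CHO: carbonyl C bonded to C and H → aldehyde.
  CH(CH=CH2): pendant –CH=CH2: C=C double bond → alkene.
  CH2OH: –OH on an sp³ carbon → alcohol.
Distinct types present: alcohol, aldehyde, alkene, amide.

4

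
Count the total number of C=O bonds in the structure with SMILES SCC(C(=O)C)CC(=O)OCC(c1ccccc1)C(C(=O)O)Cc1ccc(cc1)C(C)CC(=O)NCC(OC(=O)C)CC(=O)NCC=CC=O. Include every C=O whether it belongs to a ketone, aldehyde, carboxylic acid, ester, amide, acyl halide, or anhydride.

CH(COCH3): ketone, 1 C=O (running total 1).
CH2COOCH2: ester, 1 C=O (running total 2).
CH(COOH): carboxylic acid, 1 C=O (running total 3).
CH2CONHCH2: amide, 1 C=O (running total 4).
CH(OCOCH3): ester, 1 C=O (running total 5).
CH2CONHCH2: amide, 1 C=O (running total 6).
CHO: aldehyde, 1 C=O (running total 7).

7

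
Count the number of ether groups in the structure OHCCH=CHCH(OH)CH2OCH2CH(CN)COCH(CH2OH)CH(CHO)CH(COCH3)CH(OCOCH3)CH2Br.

1

terminal –CHO: carbonyl C bonded to H and C → aldehyde.
C=C double bond → alkene.
–OH on an sp³ carbon → alcohol (secondary).
C–O–C with sp³ carbons on both sides and no adjacent C=O → ether.
pendant –C≡N: nitrile.
–C(=O)– with carbon on both sides → ketone.
pendant –CH2OH on an sp³ backbone C → alcohol.
pendant –CHO: carbonyl C bonded to C and H → aldehyde.
pendant –COCH3: carbonyl C bonded to two carbons → ketone.
pendant –OC(=O)CH3: an acyloxy group → ester.
halogen on an sp³ carbon → alkyl halide.
Ether appears at: CH2OCH2 → 1.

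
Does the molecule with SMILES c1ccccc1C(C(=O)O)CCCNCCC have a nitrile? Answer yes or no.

Taking each segment in turn:
  C6H5: C6H5– phenyl ring → arene.
  CH(COOH): pendant –COOH: carbonyl C bonded to C and –OH → carboxylic acid.
  CH2NHCH2: C–N–C with sp³ carbons and no adjacent C=O → amine (secondary).
The groups actually present are: amine, arene, carboxylic acid.

no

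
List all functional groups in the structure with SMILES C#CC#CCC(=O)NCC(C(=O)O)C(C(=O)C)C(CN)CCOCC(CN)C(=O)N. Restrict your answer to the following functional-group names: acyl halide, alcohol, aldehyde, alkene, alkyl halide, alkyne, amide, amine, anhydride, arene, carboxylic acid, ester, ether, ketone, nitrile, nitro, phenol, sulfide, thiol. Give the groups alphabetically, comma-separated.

alkyne, amide, amine, carboxylic acid, ether, ketone

C≡C triple bond → alkyne.
C≡C triple bond → alkyne.
–C(=O)–N– linkage → amide (the N is not an amine).
pendant –COOH: carbonyl C bonded to C and –OH → carboxylic acid.
pendant –COCH3: carbonyl C bonded to two carbons → ketone.
pendant –CH2NH2: N on sp³ C, no adjacent C=O → amine.
C–O–C with sp³ carbons on both sides and no adjacent C=O → ether.
pendant –CH2NH2: N on sp³ C, no adjacent C=O → amine.
–C(=O)NH2: carbonyl C bonded to C and to N → amide (the N is not a separate amine).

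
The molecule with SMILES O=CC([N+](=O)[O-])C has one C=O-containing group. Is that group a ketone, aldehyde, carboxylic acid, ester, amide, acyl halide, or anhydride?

The carbonyl is in the OHC segment: terminal –CHO: carbonyl C bonded to H and C → aldehyde.

aldehyde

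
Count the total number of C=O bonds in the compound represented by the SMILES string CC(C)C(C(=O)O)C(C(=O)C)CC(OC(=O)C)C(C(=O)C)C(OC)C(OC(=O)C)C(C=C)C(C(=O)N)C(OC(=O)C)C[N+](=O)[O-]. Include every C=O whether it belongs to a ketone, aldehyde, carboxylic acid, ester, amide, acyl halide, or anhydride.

7

CH(COOH): carboxylic acid, 1 C=O (running total 1).
CH(COCH3): ketone, 1 C=O (running total 2).
CH(OCOCH3): ester, 1 C=O (running total 3).
CH(COCH3): ketone, 1 C=O (running total 4).
CH(OCOCH3): ester, 1 C=O (running total 5).
CH(CONH2): amide, 1 C=O (running total 6).
CH(OCOCH3): ester, 1 C=O (running total 7).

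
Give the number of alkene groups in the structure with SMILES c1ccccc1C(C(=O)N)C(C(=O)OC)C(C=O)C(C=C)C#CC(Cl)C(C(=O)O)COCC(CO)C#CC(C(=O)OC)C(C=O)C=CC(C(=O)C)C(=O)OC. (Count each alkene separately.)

Reading the structure from left to right:
  C6H5: C6H5– phenyl ring → arene.
  CH(CONH2): pendant –CONH2: carbonyl C bonded to C and N → amide.
  CH(COOCH3): pendant –COOCH3: carbonyl C bonded to C and –OCH3 → ester.
  CH(CHO): pendant –CHO: carbonyl C bonded to C and H → aldehyde.
  CH(CH=CH2): pendant –CH=CH2: C=C double bond → alkene.
  C≡C: C≡C triple bond → alkyne.
  CH(Cl): halogen on an sp³ carbon → alkyl halide.
  CH(COOH): pendant –COOH: carbonyl C bonded to C and –OH → carboxylic acid.
  CH2OCH2: C–O–C with sp³ carbons on both sides and no adjacent C=O → ether.
  CH(CH2OH): pendant –CH2OH on an sp³ backbone C → alcohol.
  C≡C: C≡C triple bond → alkyne.
  CH(COOCH3): pendant –COOCH3: carbonyl C bonded to C and –OCH3 → ester.
  CH(CHO): pendant –CHO: carbonyl C bonded to C and H → aldehyde.
  CH=CH: C=C double bond → alkene.
  CH(COCH3): pendant –COCH3: carbonyl C bonded to two carbons → ketone.
  COOCH3: –C(=O)OCH3: carbonyl C bonded to C and to –OCH3 → ester (not ketone + ether).
Alkene appears at: CH(CH=CH2), CH=CH → 2.

2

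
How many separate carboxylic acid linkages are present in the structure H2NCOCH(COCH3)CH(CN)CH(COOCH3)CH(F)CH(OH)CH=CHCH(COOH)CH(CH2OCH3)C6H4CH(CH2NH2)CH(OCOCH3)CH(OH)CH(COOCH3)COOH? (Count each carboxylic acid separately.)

Working along the chain:
  H2NCO: –C(=O)NH2: carbonyl C bonded to C and to N → amide (the N is not a separate amine).
  CH(COCH3): pendant –COCH3: carbonyl C bonded to two carbons → ketone.
  CH(CN): pendant –C≡N: nitrile.
  CH(COOCH3): pendant –COOCH3: carbonyl C bonded to C and –OCH3 → ester.
  CH(F): halogen on an sp³ carbon → alkyl halide.
  CH(OH): –OH on an sp³ carbon → alcohol (secondary).
  CH=CH: C=C double bond → alkene.
  CH(COOH): pendant –COOH: carbonyl C bonded to C and –OH → carboxylic acid.
  CH(CH2OCH3): pendant –CH2OCH3: C–O–C linkage → ether.
  C6H4: para-disubstituted benzene ring → arene.
  CH(CH2NH2): pendant –CH2NH2: N on sp³ C, no adjacent C=O → amine.
  CH(OCOCH3): pendant –OC(=O)CH3: an acyloxy group → ester.
  CH(OH): –OH on an sp³ carbon → alcohol (secondary).
  CH(COOCH3): pendant –COOCH3: carbonyl C bonded to C and –OCH3 → ester.
  COOH: –COOH: carbonyl C bonded to –OH and C → carboxylic acid (the –OH is not a separate alcohol).
Carboxylic acid appears at: CH(COOH), COOH → 2.

2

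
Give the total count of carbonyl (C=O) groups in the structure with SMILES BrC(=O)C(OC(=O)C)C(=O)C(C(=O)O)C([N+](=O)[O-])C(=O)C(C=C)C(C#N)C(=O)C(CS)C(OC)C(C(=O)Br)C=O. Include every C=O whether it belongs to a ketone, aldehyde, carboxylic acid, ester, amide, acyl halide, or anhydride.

BrCO: acyl halide, 1 C=O (running total 1).
CH(OCOCH3): ester, 1 C=O (running total 2).
CO: ketone, 1 C=O (running total 3).
CH(COOH): carboxylic acid, 1 C=O (running total 4).
CO: ketone, 1 C=O (running total 5).
CO: ketone, 1 C=O (running total 6).
CH(COBr): acyl halide, 1 C=O (running total 7).
CHO: aldehyde, 1 C=O (running total 8).

8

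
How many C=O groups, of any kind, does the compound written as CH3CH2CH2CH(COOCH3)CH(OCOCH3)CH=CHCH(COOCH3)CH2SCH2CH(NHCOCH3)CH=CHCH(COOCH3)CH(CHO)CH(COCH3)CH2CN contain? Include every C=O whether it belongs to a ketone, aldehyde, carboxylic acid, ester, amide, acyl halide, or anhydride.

CH(COOCH3): ester, 1 C=O (running total 1).
CH(OCOCH3): ester, 1 C=O (running total 2).
CH(COOCH3): ester, 1 C=O (running total 3).
CH(NHCOCH3): amide, 1 C=O (running total 4).
CH(COOCH3): ester, 1 C=O (running total 5).
CH(CHO): aldehyde, 1 C=O (running total 6).
CH(COCH3): ketone, 1 C=O (running total 7).

7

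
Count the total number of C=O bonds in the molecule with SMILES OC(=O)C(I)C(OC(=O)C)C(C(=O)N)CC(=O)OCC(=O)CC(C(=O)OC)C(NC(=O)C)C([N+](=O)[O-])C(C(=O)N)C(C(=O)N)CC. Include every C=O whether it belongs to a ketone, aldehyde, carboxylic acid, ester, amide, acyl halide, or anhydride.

HOOC: carboxylic acid, 1 C=O (running total 1).
CH(OCOCH3): ester, 1 C=O (running total 2).
CH(CONH2): amide, 1 C=O (running total 3).
CH2COOCH2: ester, 1 C=O (running total 4).
CO: ketone, 1 C=O (running total 5).
CH(COOCH3): ester, 1 C=O (running total 6).
CH(NHCOCH3): amide, 1 C=O (running total 7).
CH(CONH2): amide, 1 C=O (running total 8).
CH(CONH2): amide, 1 C=O (running total 9).

9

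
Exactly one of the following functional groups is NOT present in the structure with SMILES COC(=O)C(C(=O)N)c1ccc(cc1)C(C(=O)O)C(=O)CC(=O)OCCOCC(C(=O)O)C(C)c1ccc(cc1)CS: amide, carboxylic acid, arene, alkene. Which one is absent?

alkene

amide: present (CH(CONH2) — pendant –CONH2: carbonyl C bonded to C and N → amide).
arene: present (C6H4 — para-disubstituted benzene ring → arene).
carboxylic acid: present (CH(COOH) — pendant –COOH: carbonyl C bonded to C and –OH → carboxylic acid).
alkene: absent. In C6H4, the C=C units are part of an aromatic ring, which is an arene, not an isolated alkene.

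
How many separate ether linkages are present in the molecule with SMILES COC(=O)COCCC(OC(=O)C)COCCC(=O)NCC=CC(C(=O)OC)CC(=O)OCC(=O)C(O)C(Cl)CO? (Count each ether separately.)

2

Working along the chain:
  CH3OOC: CH3O–C(=O)–: carbonyl C bonded to C and to –OCH3 → ester (not ketone + ether).
  CH2OCH2: C–O–C with sp³ carbons on both sides and no adjacent C=O → ether.
  CH(OCOCH3): pendant –OC(=O)CH3: an acyloxy group → ester.
  CH2OCH2: C–O–C with sp³ carbons on both sides and no adjacent C=O → ether.
  CH2CONHCH2: –C(=O)–N– linkage → amide (the N is not an amine).
  CH=CH: C=C double bond → alkene.
  CH(COOCH3): pendant –COOCH3: carbonyl C bonded to C and –OCH3 → ester.
  CH2COOCH2: –C(=O)–O–C with C on the carbonyl side → ester.
  CO: –C(=O)– with carbon on both sides → ketone.
  CH(OH): –OH on an sp³ carbon → alcohol (secondary).
  CH(Cl): halogen on an sp³ carbon → alkyl halide.
  CH2OH: –OH on an sp³ carbon → alcohol.
Ether appears at: CH2OCH2, CH2OCH2 → 2.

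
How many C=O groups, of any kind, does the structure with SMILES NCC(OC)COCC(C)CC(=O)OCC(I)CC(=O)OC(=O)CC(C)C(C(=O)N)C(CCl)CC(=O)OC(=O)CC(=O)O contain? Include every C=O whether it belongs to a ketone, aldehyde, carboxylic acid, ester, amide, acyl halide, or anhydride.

7

CH2COOCH2: ester, 1 C=O (running total 1).
CH2CO-O-COCH2: anhydride, 2 C=O (running total 3).
CH(CONH2): amide, 1 C=O (running total 4).
CH2CO-O-COCH2: anhydride, 2 C=O (running total 6).
COOH: carboxylic acid, 1 C=O (running total 7).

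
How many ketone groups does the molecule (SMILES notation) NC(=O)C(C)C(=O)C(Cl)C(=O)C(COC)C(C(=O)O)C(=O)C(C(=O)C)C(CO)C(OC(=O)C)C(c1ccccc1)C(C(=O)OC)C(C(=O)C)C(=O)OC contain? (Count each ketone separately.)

5

Working along the chain:
  H2NCO: –C(=O)NH2: carbonyl C bonded to C and to N → amide (the N is not a separate amine).
  CO: –C(=O)– with carbon on both sides → ketone.
  CH(Cl): halogen on an sp³ carbon → alkyl halide.
  CO: –C(=O)– with carbon on both sides → ketone.
  CH(CH2OCH3): pendant –CH2OCH3: C–O–C linkage → ether.
  CH(COOH): pendant –COOH: carbonyl C bonded to C and –OH → carboxylic acid.
  CO: –C(=O)– with carbon on both sides → ketone.
  CH(COCH3): pendant –COCH3: carbonyl C bonded to two carbons → ketone.
  CH(CH2OH): pendant –CH2OH on an sp³ backbone C → alcohol.
  CH(OCOCH3): pendant –OC(=O)CH3: an acyloxy group → ester.
  CH(C6H5): pendant –C6H5: benzene ring → arene.
  CH(COOCH3): pendant –COOCH3: carbonyl C bonded to C and –OCH3 → ester.
  CH(COCH3): pendant –COCH3: carbonyl C bonded to two carbons → ketone.
  COOCH3: –C(=O)OCH3: carbonyl C bonded to C and to –OCH3 → ester (not ketone + ether).
Ketone appears at: CO, CO, CO, CH(COCH3), CH(COCH3) → 5.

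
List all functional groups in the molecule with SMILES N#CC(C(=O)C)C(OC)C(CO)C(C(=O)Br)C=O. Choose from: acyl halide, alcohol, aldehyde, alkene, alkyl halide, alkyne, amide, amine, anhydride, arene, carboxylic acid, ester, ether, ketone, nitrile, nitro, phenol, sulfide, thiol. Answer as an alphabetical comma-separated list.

acyl halide, alcohol, aldehyde, ether, ketone, nitrile

Taking each segment in turn:
  N≡C: N≡C–: carbon triple-bonded to nitrogen → nitrile.
  CH(COCH3): pendant –COCH3: carbonyl C bonded to two carbons → ketone.
  CH(OCH3): pendant –OCH3: C–O–C with sp³ C, no adjacent C=O → ether.
  CH(CH2OH): pendant –CH2OH on an sp³ backbone C → alcohol.
  CH(COBr): pendant –C(=O)X: carbonyl C bonded to C and halogen → acyl halide.
  CHO: terminal –CHO: carbonyl C bonded to H and C → aldehyde.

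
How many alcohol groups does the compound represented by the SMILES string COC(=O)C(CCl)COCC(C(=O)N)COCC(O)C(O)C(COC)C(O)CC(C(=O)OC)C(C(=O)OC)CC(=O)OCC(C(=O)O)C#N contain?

3

CH3O–C(=O)–: carbonyl C bonded to C and to –OCH3 → ester (not ketone + ether).
pendant –CH2X: halogen on sp³ carbon → alkyl halide.
C–O–C with sp³ carbons on both sides and no adjacent C=O → ether.
pendant –CONH2: carbonyl C bonded to C and N → amide.
C–O–C with sp³ carbons on both sides and no adjacent C=O → ether.
–OH on an sp³ carbon → alcohol (secondary).
–OH on an sp³ carbon → alcohol (secondary).
pendant –CH2OCH3: C–O–C linkage → ether.
–OH on an sp³ carbon → alcohol (secondary).
pendant –COOCH3: carbonyl C bonded to C and –OCH3 → ester.
pendant –COOCH3: carbonyl C bonded to C and –OCH3 → ester.
–C(=O)–O–C with C on the carbonyl side → ester.
pendant –COOH: carbonyl C bonded to C and –OH → carboxylic acid.
–C≡N: carbon triple-bonded to nitrogen → nitrile.
Alcohol appears at: CH(OH), CH(OH), CH(OH) → 3.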